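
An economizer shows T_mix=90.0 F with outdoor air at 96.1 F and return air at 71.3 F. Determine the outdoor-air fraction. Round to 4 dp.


frac = (90.0 - 71.3) / (96.1 - 71.3) = 0.7540

0.7540


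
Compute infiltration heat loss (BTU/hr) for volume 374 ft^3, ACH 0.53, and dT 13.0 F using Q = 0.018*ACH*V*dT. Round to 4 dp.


Q = 0.018 * 0.53 * 374 * 13.0 = 46.3835 BTU/hr

46.3835 BTU/hr


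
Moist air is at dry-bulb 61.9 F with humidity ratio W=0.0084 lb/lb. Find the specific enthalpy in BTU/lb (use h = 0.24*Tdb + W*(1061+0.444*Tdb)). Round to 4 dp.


h = 0.24*61.9 + 0.0084*(1061+0.444*61.9) = 23.9993 BTU/lb

23.9993 BTU/lb


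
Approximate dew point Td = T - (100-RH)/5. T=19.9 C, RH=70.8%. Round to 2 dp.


Td = 19.9 - (100-70.8)/5 = 14.06 C

14.06 C


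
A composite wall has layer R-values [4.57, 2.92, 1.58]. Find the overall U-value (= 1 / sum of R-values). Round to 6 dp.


R_total = 4.57 + 2.92 + 1.58 = 9.07
U = 1/9.07 = 0.110254

0.110254


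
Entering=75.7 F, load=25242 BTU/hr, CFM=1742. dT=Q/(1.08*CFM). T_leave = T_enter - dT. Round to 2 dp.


dT = 25242/(1.08*1742) = 13.4169
T_leave = 75.7 - 13.4169 = 62.28 F

62.28 F


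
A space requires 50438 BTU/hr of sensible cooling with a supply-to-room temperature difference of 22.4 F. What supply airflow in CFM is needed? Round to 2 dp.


CFM = 50438 / (1.08 * 22.4) = 2084.90

2084.90 CFM


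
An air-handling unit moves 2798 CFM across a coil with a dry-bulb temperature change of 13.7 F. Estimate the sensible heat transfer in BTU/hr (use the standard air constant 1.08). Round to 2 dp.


Q = 1.08 * 2798 * 13.7 = 41399.21 BTU/hr

41399.21 BTU/hr


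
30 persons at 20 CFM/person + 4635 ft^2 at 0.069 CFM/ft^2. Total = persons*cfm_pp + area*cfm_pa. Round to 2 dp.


Total = 30*20 + 4635*0.069 = 919.82 CFM

919.82 CFM


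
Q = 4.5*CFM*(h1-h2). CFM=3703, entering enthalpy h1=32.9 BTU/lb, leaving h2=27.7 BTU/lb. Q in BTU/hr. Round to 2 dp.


Q = 4.5 * 3703 * (32.9 - 27.7) = 86650.20 BTU/hr

86650.20 BTU/hr


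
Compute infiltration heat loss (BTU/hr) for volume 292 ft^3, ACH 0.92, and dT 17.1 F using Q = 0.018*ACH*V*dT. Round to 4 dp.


Q = 0.018 * 0.92 * 292 * 17.1 = 82.6874 BTU/hr

82.6874 BTU/hr


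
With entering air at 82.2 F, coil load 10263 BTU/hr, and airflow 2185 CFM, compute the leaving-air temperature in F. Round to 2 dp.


dT = 10263/(1.08*2185) = 4.3491
T_leave = 82.2 - 4.3491 = 77.85 F

77.85 F


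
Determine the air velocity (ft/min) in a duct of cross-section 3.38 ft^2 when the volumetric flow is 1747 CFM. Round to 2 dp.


V = 1747 / 3.38 = 516.86 ft/min

516.86 ft/min


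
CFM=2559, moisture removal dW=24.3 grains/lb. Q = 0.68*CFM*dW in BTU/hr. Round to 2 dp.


Q = 0.68 * 2559 * 24.3 = 42284.92 BTU/hr

42284.92 BTU/hr


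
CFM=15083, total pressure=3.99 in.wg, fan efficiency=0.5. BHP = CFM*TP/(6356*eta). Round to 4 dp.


BHP = 15083 * 3.99 / (6356 * 0.5) = 18.9368 hp

18.9368 hp


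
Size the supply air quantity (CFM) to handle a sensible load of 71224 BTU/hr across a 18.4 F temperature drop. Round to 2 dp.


CFM = 71224 / (1.08 * 18.4) = 3584.14

3584.14 CFM


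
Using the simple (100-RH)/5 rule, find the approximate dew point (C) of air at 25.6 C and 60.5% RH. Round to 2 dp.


Td = 25.6 - (100-60.5)/5 = 17.70 C

17.70 C


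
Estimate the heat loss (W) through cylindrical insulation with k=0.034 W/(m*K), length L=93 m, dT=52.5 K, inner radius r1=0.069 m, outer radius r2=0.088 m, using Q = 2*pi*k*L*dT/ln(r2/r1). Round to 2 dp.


Q = 2*pi*0.034*93*52.5/ln(0.088/0.069) = 4288.28 W

4288.28 W


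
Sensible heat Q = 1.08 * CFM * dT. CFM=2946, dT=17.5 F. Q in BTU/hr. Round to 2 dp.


Q = 1.08 * 2946 * 17.5 = 55679.40 BTU/hr

55679.40 BTU/hr


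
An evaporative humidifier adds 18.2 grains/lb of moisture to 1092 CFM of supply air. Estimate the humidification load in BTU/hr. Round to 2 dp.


Q = 0.68 * 1092 * 18.2 = 13514.59 BTU/hr

13514.59 BTU/hr


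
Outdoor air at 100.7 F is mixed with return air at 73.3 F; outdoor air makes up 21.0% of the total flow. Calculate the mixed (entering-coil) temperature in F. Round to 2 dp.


T_mix = 73.3 + (21.0/100)*(100.7-73.3) = 79.05 F

79.05 F


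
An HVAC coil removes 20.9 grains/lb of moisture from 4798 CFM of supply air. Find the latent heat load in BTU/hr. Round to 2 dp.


Q = 0.68 * 4798 * 20.9 = 68189.18 BTU/hr

68189.18 BTU/hr


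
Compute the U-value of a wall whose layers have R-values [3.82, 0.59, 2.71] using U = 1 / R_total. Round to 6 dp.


R_total = 3.82 + 0.59 + 2.71 = 7.12
U = 1/7.12 = 0.140449

0.140449


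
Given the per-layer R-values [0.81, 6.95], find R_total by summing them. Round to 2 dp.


R_total = 0.81 + 6.95 = 7.76

7.76


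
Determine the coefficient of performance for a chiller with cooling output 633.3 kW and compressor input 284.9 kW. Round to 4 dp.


COP = 633.3 / 284.9 = 2.2229

2.2229


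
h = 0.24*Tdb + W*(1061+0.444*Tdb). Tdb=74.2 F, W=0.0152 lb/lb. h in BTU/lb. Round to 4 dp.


h = 0.24*74.2 + 0.0152*(1061+0.444*74.2) = 34.4360 BTU/lb

34.4360 BTU/lb


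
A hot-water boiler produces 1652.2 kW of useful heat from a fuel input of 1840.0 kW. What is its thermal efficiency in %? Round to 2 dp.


eta = (1652.2/1840.0)*100 = 89.79 %

89.79 %


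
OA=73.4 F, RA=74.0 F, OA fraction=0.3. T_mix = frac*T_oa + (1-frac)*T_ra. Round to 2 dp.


T_mix = 0.3*73.4 + 0.7*74.0 = 73.82 F

73.82 F


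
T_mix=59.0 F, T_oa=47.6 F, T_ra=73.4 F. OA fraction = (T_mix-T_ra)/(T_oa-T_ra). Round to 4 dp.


frac = (59.0 - 73.4) / (47.6 - 73.4) = 0.5581

0.5581


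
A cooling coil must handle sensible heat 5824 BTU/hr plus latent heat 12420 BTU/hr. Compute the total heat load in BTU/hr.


Qt = 5824 + 12420 = 18244 BTU/hr

18244 BTU/hr


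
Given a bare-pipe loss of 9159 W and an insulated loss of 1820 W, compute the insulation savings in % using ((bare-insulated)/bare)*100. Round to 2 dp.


Savings = ((9159-1820)/9159)*100 = 80.13 %

80.13 %


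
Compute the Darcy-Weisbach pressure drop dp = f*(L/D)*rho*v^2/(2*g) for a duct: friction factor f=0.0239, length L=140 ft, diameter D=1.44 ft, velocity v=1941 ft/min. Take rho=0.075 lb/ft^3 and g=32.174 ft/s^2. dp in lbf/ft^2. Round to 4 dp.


v_fps = 1941/60 = 32.35 ft/s
dp = 0.0239*(140/1.44)*0.075*32.35^2/(2*32.174) = 2.8343 lbf/ft^2

2.8343 lbf/ft^2


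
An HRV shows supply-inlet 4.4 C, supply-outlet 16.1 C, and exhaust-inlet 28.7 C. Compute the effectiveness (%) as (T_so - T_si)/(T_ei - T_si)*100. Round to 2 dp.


eff = (16.1-4.4)/(28.7-4.4)*100 = 48.15 %

48.15 %


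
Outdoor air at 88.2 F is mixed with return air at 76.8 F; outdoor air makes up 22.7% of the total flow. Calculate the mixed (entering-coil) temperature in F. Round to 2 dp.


T_mix = 76.8 + (22.7/100)*(88.2-76.8) = 79.39 F

79.39 F


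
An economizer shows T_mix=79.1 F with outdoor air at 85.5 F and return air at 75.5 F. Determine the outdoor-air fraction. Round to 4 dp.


frac = (79.1 - 75.5) / (85.5 - 75.5) = 0.3600

0.3600


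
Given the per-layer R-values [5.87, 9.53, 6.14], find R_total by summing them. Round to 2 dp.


R_total = 5.87 + 9.53 + 6.14 = 21.54

21.54


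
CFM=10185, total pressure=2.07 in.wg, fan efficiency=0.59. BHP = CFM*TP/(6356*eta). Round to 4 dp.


BHP = 10185 * 2.07 / (6356 * 0.59) = 5.6221 hp

5.6221 hp


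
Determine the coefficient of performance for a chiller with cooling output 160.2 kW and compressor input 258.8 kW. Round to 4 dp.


COP = 160.2 / 258.8 = 0.6190

0.6190


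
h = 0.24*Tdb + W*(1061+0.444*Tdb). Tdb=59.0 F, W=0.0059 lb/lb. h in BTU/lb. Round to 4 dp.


h = 0.24*59.0 + 0.0059*(1061+0.444*59.0) = 20.5745 BTU/lb

20.5745 BTU/lb


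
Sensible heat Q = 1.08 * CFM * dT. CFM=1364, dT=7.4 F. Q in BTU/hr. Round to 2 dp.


Q = 1.08 * 1364 * 7.4 = 10901.09 BTU/hr

10901.09 BTU/hr


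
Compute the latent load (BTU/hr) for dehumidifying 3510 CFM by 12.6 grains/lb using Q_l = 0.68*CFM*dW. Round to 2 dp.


Q = 0.68 * 3510 * 12.6 = 30073.68 BTU/hr

30073.68 BTU/hr


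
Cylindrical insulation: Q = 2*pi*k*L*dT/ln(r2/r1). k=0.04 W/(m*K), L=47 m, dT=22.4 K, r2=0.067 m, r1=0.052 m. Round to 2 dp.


Q = 2*pi*0.04*47*22.4/ln(0.067/0.052) = 1043.99 W

1043.99 W


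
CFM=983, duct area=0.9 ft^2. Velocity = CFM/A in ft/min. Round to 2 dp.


V = 983 / 0.9 = 1092.22 ft/min

1092.22 ft/min


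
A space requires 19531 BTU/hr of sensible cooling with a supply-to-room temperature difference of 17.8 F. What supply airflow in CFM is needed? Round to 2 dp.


CFM = 19531 / (1.08 * 17.8) = 1015.97

1015.97 CFM


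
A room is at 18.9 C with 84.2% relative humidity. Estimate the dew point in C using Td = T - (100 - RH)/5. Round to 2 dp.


Td = 18.9 - (100-84.2)/5 = 15.74 C

15.74 C


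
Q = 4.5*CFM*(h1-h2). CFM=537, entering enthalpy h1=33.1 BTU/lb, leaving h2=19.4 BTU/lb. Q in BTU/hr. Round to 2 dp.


Q = 4.5 * 537 * (33.1 - 19.4) = 33106.05 BTU/hr

33106.05 BTU/hr


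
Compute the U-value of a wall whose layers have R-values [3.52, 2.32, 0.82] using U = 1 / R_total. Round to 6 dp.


R_total = 3.52 + 2.32 + 0.82 = 6.66
U = 1/6.66 = 0.150150

0.150150


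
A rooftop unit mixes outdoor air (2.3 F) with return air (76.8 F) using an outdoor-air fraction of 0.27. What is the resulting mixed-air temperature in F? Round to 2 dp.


T_mix = 0.27*2.3 + 0.73*76.8 = 56.69 F

56.69 F


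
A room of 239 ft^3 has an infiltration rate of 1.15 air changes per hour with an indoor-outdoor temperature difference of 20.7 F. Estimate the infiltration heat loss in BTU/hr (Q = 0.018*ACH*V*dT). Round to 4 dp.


Q = 0.018 * 1.15 * 239 * 20.7 = 102.4091 BTU/hr

102.4091 BTU/hr


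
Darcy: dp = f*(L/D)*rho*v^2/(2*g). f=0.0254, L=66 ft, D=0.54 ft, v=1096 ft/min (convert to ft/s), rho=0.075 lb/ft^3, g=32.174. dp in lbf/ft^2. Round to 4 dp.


v_fps = 1096/60 = 18.2667 ft/s
dp = 0.0254*(66/0.54)*0.075*18.2667^2/(2*32.174) = 1.2073 lbf/ft^2

1.2073 lbf/ft^2


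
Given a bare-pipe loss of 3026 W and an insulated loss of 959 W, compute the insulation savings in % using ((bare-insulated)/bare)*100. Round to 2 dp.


Savings = ((3026-959)/3026)*100 = 68.31 %

68.31 %


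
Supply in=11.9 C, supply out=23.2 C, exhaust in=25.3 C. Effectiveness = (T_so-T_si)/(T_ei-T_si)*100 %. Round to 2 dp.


eff = (23.2-11.9)/(25.3-11.9)*100 = 84.33 %

84.33 %


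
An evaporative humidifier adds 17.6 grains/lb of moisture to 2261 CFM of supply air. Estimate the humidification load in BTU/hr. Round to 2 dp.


Q = 0.68 * 2261 * 17.6 = 27059.65 BTU/hr

27059.65 BTU/hr


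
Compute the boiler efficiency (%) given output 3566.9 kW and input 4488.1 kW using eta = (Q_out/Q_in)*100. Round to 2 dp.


eta = (3566.9/4488.1)*100 = 79.47 %

79.47 %


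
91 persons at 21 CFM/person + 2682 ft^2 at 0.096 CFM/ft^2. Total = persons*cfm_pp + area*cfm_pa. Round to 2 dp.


Total = 91*21 + 2682*0.096 = 2168.47 CFM

2168.47 CFM


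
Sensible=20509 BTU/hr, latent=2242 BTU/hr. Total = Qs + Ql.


Qt = 20509 + 2242 = 22751 BTU/hr

22751 BTU/hr


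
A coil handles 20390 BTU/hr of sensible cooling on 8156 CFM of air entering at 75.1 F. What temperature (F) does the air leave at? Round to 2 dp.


dT = 20390/(1.08*8156) = 2.3148
T_leave = 75.1 - 2.3148 = 72.79 F

72.79 F


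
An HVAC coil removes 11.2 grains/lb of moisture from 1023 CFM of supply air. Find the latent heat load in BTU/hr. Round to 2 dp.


Q = 0.68 * 1023 * 11.2 = 7791.17 BTU/hr

7791.17 BTU/hr


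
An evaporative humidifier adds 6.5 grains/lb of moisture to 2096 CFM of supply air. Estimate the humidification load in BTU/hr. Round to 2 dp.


Q = 0.68 * 2096 * 6.5 = 9264.32 BTU/hr

9264.32 BTU/hr


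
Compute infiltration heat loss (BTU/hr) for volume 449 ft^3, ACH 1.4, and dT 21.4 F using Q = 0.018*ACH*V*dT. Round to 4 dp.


Q = 0.018 * 1.4 * 449 * 21.4 = 242.1367 BTU/hr

242.1367 BTU/hr


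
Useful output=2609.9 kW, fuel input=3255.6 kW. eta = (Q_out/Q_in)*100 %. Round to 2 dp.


eta = (2609.9/3255.6)*100 = 80.17 %

80.17 %


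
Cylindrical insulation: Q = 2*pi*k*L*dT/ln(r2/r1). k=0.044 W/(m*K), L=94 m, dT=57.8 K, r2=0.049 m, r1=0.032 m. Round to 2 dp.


Q = 2*pi*0.044*94*57.8/ln(0.049/0.032) = 3525.27 W

3525.27 W


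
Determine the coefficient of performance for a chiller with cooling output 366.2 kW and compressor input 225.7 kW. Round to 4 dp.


COP = 366.2 / 225.7 = 1.6225

1.6225


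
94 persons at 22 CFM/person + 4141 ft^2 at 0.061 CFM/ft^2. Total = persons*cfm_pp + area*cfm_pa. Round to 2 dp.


Total = 94*22 + 4141*0.061 = 2320.60 CFM

2320.60 CFM


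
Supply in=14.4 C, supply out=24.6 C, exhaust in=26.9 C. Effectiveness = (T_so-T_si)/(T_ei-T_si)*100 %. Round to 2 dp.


eff = (24.6-14.4)/(26.9-14.4)*100 = 81.60 %

81.60 %


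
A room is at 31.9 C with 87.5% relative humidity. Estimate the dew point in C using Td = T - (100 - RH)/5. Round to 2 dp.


Td = 31.9 - (100-87.5)/5 = 29.40 C

29.40 C


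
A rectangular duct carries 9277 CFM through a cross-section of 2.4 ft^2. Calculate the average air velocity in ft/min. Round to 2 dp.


V = 9277 / 2.4 = 3865.42 ft/min

3865.42 ft/min


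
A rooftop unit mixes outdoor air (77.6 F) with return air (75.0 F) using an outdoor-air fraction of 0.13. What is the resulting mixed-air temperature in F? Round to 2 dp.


T_mix = 0.13*77.6 + 0.87*75.0 = 75.34 F

75.34 F


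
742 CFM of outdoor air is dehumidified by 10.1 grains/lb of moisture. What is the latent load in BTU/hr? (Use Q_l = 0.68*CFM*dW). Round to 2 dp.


Q = 0.68 * 742 * 10.1 = 5096.06 BTU/hr

5096.06 BTU/hr


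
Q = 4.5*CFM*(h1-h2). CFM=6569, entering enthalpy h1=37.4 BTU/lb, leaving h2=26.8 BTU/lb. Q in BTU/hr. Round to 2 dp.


Q = 4.5 * 6569 * (37.4 - 26.8) = 313341.30 BTU/hr

313341.30 BTU/hr


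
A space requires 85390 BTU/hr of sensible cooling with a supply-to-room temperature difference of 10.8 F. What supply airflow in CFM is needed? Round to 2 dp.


CFM = 85390 / (1.08 * 10.8) = 7320.82

7320.82 CFM


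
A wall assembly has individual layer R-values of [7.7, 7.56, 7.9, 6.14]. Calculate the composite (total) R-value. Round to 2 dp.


R_total = 7.7 + 7.56 + 7.9 + 6.14 = 29.30

29.30


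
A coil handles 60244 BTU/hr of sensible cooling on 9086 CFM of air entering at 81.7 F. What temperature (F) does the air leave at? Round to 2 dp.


dT = 60244/(1.08*9086) = 6.1393
T_leave = 81.7 - 6.1393 = 75.56 F

75.56 F


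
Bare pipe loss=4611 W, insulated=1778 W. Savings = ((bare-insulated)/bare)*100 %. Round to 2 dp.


Savings = ((4611-1778)/4611)*100 = 61.44 %

61.44 %


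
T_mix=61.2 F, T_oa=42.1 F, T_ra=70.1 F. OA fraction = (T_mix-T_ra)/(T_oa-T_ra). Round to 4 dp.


frac = (61.2 - 70.1) / (42.1 - 70.1) = 0.3179

0.3179


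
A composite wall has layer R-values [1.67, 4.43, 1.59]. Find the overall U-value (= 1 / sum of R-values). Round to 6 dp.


R_total = 1.67 + 4.43 + 1.59 = 7.69
U = 1/7.69 = 0.130039

0.130039


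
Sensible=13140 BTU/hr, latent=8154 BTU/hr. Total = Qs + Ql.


Qt = 13140 + 8154 = 21294 BTU/hr

21294 BTU/hr


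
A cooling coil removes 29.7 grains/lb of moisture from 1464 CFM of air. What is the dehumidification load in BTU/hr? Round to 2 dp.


Q = 0.68 * 1464 * 29.7 = 29566.94 BTU/hr

29566.94 BTU/hr


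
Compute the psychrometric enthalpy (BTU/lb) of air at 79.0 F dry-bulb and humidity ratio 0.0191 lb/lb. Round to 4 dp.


h = 0.24*79.0 + 0.0191*(1061+0.444*79.0) = 39.8951 BTU/lb

39.8951 BTU/lb


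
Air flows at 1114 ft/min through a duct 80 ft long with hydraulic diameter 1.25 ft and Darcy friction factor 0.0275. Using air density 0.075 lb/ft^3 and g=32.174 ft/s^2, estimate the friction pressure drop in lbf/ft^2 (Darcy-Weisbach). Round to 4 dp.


v_fps = 1114/60 = 18.5667 ft/s
dp = 0.0275*(80/1.25)*0.075*18.5667^2/(2*32.174) = 0.7071 lbf/ft^2

0.7071 lbf/ft^2


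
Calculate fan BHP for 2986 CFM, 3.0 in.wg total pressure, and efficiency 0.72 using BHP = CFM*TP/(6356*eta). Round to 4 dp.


BHP = 2986 * 3.0 / (6356 * 0.72) = 1.9575 hp

1.9575 hp


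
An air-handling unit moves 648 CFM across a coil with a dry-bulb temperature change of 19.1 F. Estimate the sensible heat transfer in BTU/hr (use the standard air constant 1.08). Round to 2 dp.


Q = 1.08 * 648 * 19.1 = 13366.94 BTU/hr

13366.94 BTU/hr


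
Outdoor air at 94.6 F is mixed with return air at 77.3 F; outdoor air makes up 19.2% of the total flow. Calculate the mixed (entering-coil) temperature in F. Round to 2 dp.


T_mix = 77.3 + (19.2/100)*(94.6-77.3) = 80.62 F

80.62 F


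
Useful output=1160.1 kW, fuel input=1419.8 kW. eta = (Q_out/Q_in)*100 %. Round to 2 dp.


eta = (1160.1/1419.8)*100 = 81.71 %

81.71 %


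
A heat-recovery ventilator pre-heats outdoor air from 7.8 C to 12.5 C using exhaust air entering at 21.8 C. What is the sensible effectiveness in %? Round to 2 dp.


eff = (12.5-7.8)/(21.8-7.8)*100 = 33.57 %

33.57 %


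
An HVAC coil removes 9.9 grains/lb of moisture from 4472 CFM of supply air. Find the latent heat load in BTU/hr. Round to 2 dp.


Q = 0.68 * 4472 * 9.9 = 30105.50 BTU/hr

30105.50 BTU/hr


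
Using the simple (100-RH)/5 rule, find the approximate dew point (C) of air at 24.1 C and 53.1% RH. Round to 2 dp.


Td = 24.1 - (100-53.1)/5 = 14.72 C

14.72 C


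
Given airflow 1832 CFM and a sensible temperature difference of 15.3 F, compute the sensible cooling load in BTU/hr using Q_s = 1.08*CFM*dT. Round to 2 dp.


Q = 1.08 * 1832 * 15.3 = 30271.97 BTU/hr

30271.97 BTU/hr


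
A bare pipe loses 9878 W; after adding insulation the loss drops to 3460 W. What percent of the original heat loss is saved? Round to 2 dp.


Savings = ((9878-3460)/9878)*100 = 64.97 %

64.97 %


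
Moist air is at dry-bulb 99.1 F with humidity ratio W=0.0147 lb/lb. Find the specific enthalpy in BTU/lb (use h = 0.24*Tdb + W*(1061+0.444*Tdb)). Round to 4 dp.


h = 0.24*99.1 + 0.0147*(1061+0.444*99.1) = 40.0275 BTU/lb

40.0275 BTU/lb


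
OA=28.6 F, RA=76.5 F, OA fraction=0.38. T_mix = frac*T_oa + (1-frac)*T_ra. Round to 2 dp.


T_mix = 0.38*28.6 + 0.62*76.5 = 58.30 F

58.30 F


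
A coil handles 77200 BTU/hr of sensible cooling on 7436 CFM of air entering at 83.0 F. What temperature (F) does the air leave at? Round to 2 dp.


dT = 77200/(1.08*7436) = 9.6129
T_leave = 83.0 - 9.6129 = 73.39 F

73.39 F


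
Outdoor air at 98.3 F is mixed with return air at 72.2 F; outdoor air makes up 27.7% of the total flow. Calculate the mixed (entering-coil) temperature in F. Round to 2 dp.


T_mix = 72.2 + (27.7/100)*(98.3-72.2) = 79.43 F

79.43 F


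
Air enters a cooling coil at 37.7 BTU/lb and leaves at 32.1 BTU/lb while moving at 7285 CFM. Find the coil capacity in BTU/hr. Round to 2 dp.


Q = 4.5 * 7285 * (37.7 - 32.1) = 183582.00 BTU/hr

183582.00 BTU/hr


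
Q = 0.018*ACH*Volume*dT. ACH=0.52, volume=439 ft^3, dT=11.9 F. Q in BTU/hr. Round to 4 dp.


Q = 0.018 * 0.52 * 439 * 11.9 = 48.8976 BTU/hr

48.8976 BTU/hr


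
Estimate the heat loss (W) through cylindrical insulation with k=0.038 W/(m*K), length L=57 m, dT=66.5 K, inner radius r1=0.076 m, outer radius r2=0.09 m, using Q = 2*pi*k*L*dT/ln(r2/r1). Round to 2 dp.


Q = 2*pi*0.038*57*66.5/ln(0.09/0.076) = 5352.75 W

5352.75 W


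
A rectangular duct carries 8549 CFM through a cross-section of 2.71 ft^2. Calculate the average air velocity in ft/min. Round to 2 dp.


V = 8549 / 2.71 = 3154.61 ft/min

3154.61 ft/min


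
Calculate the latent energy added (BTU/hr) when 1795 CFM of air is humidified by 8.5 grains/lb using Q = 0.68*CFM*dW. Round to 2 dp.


Q = 0.68 * 1795 * 8.5 = 10375.10 BTU/hr

10375.10 BTU/hr


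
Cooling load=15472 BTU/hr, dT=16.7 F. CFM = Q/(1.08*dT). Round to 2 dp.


CFM = 15472 / (1.08 * 16.7) = 857.84

857.84 CFM


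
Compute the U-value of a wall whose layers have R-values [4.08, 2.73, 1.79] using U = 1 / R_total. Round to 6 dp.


R_total = 4.08 + 2.73 + 1.79 = 8.60
U = 1/8.60 = 0.116279

0.116279


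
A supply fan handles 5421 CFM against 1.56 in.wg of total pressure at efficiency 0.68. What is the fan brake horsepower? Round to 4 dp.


BHP = 5421 * 1.56 / (6356 * 0.68) = 1.9566 hp

1.9566 hp


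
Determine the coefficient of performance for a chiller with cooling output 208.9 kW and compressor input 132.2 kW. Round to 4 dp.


COP = 208.9 / 132.2 = 1.5802

1.5802


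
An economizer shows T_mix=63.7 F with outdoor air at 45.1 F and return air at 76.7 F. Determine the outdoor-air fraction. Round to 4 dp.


frac = (63.7 - 76.7) / (45.1 - 76.7) = 0.4114

0.4114


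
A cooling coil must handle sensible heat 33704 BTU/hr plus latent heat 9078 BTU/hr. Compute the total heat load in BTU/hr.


Qt = 33704 + 9078 = 42782 BTU/hr

42782 BTU/hr


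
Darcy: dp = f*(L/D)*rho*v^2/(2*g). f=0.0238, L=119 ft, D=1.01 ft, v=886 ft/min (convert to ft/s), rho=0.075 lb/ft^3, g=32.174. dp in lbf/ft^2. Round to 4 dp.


v_fps = 886/60 = 14.7667 ft/s
dp = 0.0238*(119/1.01)*0.075*14.7667^2/(2*32.174) = 0.7127 lbf/ft^2

0.7127 lbf/ft^2


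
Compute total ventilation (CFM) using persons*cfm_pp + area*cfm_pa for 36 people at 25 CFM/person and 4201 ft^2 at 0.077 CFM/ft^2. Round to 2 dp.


Total = 36*25 + 4201*0.077 = 1223.48 CFM

1223.48 CFM


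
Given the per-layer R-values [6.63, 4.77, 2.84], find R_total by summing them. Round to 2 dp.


R_total = 6.63 + 4.77 + 2.84 = 14.24

14.24


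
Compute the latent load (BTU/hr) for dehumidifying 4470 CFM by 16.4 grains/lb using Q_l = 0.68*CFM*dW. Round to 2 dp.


Q = 0.68 * 4470 * 16.4 = 49849.44 BTU/hr

49849.44 BTU/hr


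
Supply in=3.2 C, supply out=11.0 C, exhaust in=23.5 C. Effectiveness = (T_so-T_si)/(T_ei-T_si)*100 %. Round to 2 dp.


eff = (11.0-3.2)/(23.5-3.2)*100 = 38.42 %

38.42 %


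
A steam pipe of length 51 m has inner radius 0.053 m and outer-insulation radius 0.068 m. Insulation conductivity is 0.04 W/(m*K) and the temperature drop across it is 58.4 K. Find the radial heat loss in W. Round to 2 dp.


Q = 2*pi*0.04*51*58.4/ln(0.068/0.053) = 3003.64 W

3003.64 W


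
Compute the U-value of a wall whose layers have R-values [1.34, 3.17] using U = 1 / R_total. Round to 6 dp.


R_total = 1.34 + 3.17 = 4.51
U = 1/4.51 = 0.221729

0.221729


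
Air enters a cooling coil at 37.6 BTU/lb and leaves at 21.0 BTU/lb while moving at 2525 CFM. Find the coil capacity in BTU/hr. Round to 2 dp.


Q = 4.5 * 2525 * (37.6 - 21.0) = 188617.50 BTU/hr

188617.50 BTU/hr


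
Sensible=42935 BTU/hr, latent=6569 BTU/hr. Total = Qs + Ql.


Qt = 42935 + 6569 = 49504 BTU/hr

49504 BTU/hr


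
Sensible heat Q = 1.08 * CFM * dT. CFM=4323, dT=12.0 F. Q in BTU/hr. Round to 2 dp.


Q = 1.08 * 4323 * 12.0 = 56026.08 BTU/hr

56026.08 BTU/hr


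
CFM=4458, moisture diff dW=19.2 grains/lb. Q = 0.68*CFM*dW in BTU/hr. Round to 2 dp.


Q = 0.68 * 4458 * 19.2 = 58203.65 BTU/hr

58203.65 BTU/hr


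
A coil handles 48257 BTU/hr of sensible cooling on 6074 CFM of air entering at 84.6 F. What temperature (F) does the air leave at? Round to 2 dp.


dT = 48257/(1.08*6074) = 7.3563
T_leave = 84.6 - 7.3563 = 77.24 F

77.24 F


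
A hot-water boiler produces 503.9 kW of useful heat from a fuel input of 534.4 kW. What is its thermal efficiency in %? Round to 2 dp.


eta = (503.9/534.4)*100 = 94.29 %

94.29 %


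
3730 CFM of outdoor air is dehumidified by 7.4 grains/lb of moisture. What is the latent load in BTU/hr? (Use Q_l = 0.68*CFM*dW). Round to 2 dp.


Q = 0.68 * 3730 * 7.4 = 18769.36 BTU/hr

18769.36 BTU/hr


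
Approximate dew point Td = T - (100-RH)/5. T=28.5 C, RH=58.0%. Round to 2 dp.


Td = 28.5 - (100-58.0)/5 = 20.10 C

20.10 C


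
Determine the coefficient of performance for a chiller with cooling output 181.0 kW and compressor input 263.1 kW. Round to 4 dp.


COP = 181.0 / 263.1 = 0.6880

0.6880


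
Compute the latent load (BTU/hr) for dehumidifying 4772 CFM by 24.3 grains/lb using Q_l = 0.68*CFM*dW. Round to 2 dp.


Q = 0.68 * 4772 * 24.3 = 78852.53 BTU/hr

78852.53 BTU/hr


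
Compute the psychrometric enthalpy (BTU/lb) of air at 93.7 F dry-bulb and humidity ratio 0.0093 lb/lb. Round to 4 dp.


h = 0.24*93.7 + 0.0093*(1061+0.444*93.7) = 32.7422 BTU/lb

32.7422 BTU/lb


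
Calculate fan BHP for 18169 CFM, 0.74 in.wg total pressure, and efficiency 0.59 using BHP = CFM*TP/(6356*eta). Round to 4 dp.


BHP = 18169 * 0.74 / (6356 * 0.59) = 3.5853 hp

3.5853 hp


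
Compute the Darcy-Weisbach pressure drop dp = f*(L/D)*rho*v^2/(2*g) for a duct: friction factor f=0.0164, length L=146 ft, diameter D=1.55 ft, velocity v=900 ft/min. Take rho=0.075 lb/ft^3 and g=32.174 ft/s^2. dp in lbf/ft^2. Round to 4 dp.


v_fps = 900/60 = 15.0 ft/s
dp = 0.0164*(146/1.55)*0.075*15.0^2/(2*32.174) = 0.4051 lbf/ft^2

0.4051 lbf/ft^2


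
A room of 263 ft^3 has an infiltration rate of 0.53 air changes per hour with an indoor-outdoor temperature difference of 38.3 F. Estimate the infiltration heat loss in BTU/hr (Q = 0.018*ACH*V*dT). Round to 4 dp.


Q = 0.018 * 0.53 * 263 * 38.3 = 96.0955 BTU/hr

96.0955 BTU/hr


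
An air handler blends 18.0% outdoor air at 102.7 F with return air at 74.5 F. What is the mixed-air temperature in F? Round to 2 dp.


T_mix = 74.5 + (18.0/100)*(102.7-74.5) = 79.58 F

79.58 F


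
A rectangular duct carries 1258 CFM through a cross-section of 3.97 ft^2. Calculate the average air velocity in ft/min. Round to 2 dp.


V = 1258 / 3.97 = 316.88 ft/min

316.88 ft/min


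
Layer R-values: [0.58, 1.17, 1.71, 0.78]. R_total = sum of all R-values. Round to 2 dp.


R_total = 0.58 + 1.17 + 1.71 + 0.78 = 4.24

4.24


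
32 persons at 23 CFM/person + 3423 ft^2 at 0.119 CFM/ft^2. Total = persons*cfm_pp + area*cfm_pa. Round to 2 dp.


Total = 32*23 + 3423*0.119 = 1143.34 CFM

1143.34 CFM


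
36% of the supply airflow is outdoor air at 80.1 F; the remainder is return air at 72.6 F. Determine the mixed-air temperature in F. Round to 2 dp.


T_mix = 0.36*80.1 + 0.64*72.6 = 75.30 F

75.30 F


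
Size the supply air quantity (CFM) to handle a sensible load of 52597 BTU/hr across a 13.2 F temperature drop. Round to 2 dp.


CFM = 52597 / (1.08 * 13.2) = 3689.46

3689.46 CFM


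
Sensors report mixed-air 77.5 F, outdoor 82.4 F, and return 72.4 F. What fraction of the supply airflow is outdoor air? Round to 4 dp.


frac = (77.5 - 72.4) / (82.4 - 72.4) = 0.5100

0.5100


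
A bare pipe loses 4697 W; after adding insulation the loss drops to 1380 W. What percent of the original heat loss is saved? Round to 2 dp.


Savings = ((4697-1380)/4697)*100 = 70.62 %

70.62 %


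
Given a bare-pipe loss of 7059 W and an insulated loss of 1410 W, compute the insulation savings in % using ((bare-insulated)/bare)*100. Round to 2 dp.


Savings = ((7059-1410)/7059)*100 = 80.03 %

80.03 %


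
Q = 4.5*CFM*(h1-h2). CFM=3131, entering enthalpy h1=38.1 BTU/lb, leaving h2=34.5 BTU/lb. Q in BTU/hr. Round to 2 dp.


Q = 4.5 * 3131 * (38.1 - 34.5) = 50722.20 BTU/hr

50722.20 BTU/hr


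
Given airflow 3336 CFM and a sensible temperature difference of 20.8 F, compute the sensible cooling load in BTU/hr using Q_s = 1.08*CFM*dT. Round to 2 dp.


Q = 1.08 * 3336 * 20.8 = 74939.90 BTU/hr

74939.90 BTU/hr


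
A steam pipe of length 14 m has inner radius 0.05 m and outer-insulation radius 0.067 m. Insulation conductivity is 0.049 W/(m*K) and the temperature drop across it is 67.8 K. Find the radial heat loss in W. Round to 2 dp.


Q = 2*pi*0.049*14*67.8/ln(0.067/0.05) = 998.52 W

998.52 W


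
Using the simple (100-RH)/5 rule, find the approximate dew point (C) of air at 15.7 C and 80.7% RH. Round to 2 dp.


Td = 15.7 - (100-80.7)/5 = 11.84 C

11.84 C


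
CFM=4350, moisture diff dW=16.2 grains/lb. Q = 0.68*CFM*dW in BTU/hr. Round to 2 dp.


Q = 0.68 * 4350 * 16.2 = 47919.60 BTU/hr

47919.60 BTU/hr


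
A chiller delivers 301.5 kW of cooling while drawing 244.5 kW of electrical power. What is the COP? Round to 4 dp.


COP = 301.5 / 244.5 = 1.2331

1.2331


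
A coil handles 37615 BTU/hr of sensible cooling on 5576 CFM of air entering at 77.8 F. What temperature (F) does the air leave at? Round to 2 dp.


dT = 37615/(1.08*5576) = 6.2462
T_leave = 77.8 - 6.2462 = 71.55 F

71.55 F


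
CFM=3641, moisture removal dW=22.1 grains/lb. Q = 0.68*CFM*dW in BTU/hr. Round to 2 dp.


Q = 0.68 * 3641 * 22.1 = 54716.95 BTU/hr

54716.95 BTU/hr


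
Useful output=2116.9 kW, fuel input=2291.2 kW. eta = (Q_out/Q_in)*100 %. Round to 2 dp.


eta = (2116.9/2291.2)*100 = 92.39 %

92.39 %


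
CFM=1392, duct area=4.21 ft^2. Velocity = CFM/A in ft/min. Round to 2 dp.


V = 1392 / 4.21 = 330.64 ft/min

330.64 ft/min


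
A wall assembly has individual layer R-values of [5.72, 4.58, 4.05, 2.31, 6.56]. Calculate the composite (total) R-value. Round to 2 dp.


R_total = 5.72 + 4.58 + 4.05 + 2.31 + 6.56 = 23.22

23.22


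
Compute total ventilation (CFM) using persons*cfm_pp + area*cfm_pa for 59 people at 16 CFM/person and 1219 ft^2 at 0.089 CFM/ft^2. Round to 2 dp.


Total = 59*16 + 1219*0.089 = 1052.49 CFM

1052.49 CFM


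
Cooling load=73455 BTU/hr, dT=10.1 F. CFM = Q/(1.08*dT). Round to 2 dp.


CFM = 73455 / (1.08 * 10.1) = 6734.05

6734.05 CFM


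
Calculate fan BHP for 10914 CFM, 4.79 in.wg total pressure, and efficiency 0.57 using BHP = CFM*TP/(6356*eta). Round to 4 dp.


BHP = 10914 * 4.79 / (6356 * 0.57) = 14.4298 hp

14.4298 hp


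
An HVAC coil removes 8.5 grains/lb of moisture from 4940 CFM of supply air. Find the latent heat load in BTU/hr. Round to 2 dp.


Q = 0.68 * 4940 * 8.5 = 28553.20 BTU/hr

28553.20 BTU/hr


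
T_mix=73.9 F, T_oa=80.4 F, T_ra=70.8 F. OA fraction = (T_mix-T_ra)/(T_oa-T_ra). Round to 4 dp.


frac = (73.9 - 70.8) / (80.4 - 70.8) = 0.3229

0.3229


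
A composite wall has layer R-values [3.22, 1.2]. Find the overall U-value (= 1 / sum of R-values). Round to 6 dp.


R_total = 3.22 + 1.2 = 4.42
U = 1/4.42 = 0.226244

0.226244


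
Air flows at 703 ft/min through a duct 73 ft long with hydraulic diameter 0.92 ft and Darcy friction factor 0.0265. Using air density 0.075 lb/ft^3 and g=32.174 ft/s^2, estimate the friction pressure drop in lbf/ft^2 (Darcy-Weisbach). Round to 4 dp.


v_fps = 703/60 = 11.7167 ft/s
dp = 0.0265*(73/0.92)*0.075*11.7167^2/(2*32.174) = 0.3364 lbf/ft^2

0.3364 lbf/ft^2


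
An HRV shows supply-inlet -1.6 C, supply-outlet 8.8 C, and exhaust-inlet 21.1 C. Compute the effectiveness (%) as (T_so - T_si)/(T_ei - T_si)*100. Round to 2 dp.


eff = (8.8-(-1.6))/(21.1-(-1.6))*100 = 45.81 %

45.81 %


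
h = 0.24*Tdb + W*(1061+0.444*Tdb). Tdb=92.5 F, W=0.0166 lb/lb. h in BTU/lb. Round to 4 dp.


h = 0.24*92.5 + 0.0166*(1061+0.444*92.5) = 40.4944 BTU/lb

40.4944 BTU/lb


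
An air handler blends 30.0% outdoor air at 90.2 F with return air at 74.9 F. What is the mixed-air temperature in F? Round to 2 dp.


T_mix = 74.9 + (30.0/100)*(90.2-74.9) = 79.49 F

79.49 F


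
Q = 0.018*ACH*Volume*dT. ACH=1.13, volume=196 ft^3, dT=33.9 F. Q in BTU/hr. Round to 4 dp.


Q = 0.018 * 1.13 * 196 * 33.9 = 135.1471 BTU/hr

135.1471 BTU/hr


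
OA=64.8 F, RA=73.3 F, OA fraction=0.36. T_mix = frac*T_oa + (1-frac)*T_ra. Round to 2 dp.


T_mix = 0.36*64.8 + 0.64*73.3 = 70.24 F

70.24 F


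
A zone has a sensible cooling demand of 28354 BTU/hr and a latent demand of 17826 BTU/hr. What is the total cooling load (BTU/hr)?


Qt = 28354 + 17826 = 46180 BTU/hr

46180 BTU/hr


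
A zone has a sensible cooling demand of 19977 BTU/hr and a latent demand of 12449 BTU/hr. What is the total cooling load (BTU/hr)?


Qt = 19977 + 12449 = 32426 BTU/hr

32426 BTU/hr


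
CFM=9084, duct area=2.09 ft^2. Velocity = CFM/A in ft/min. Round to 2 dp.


V = 9084 / 2.09 = 4346.41 ft/min

4346.41 ft/min


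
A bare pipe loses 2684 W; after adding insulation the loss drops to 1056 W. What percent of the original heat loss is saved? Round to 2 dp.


Savings = ((2684-1056)/2684)*100 = 60.66 %

60.66 %


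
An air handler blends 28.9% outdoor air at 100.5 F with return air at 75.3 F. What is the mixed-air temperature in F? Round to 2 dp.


T_mix = 75.3 + (28.9/100)*(100.5-75.3) = 82.58 F

82.58 F


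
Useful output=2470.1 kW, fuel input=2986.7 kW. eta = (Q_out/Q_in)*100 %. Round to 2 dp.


eta = (2470.1/2986.7)*100 = 82.70 %

82.70 %


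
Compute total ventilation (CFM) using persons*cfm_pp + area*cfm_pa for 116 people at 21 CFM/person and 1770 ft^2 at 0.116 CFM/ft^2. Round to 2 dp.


Total = 116*21 + 1770*0.116 = 2641.32 CFM

2641.32 CFM


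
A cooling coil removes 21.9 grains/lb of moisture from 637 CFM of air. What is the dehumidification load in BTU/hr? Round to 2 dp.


Q = 0.68 * 637 * 21.9 = 9486.20 BTU/hr

9486.20 BTU/hr


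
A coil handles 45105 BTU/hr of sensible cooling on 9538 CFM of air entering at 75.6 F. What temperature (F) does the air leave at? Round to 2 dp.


dT = 45105/(1.08*9538) = 4.3787
T_leave = 75.6 - 4.3787 = 71.22 F

71.22 F


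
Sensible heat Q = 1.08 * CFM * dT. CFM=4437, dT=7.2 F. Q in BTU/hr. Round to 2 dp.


Q = 1.08 * 4437 * 7.2 = 34502.11 BTU/hr

34502.11 BTU/hr


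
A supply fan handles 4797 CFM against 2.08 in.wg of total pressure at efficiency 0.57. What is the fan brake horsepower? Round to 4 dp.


BHP = 4797 * 2.08 / (6356 * 0.57) = 2.7541 hp

2.7541 hp


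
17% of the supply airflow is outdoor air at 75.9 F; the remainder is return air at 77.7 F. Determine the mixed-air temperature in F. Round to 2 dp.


T_mix = 0.17*75.9 + 0.83*77.7 = 77.39 F

77.39 F


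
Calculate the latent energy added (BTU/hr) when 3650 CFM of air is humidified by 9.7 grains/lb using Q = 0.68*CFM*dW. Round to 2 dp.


Q = 0.68 * 3650 * 9.7 = 24075.40 BTU/hr

24075.40 BTU/hr


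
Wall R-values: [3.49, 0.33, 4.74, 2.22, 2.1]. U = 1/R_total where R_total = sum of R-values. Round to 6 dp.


R_total = 3.49 + 0.33 + 4.74 + 2.22 + 2.1 = 12.88
U = 1/12.88 = 0.077640

0.077640


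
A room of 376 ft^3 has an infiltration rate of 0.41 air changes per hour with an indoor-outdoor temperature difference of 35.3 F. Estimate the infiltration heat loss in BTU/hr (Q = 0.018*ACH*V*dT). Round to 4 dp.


Q = 0.018 * 0.41 * 376 * 35.3 = 97.9533 BTU/hr

97.9533 BTU/hr


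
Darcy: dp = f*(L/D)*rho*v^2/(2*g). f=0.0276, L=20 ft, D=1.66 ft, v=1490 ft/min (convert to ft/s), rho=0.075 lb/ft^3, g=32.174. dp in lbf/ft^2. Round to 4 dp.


v_fps = 1490/60 = 24.8333 ft/s
dp = 0.0276*(20/1.66)*0.075*24.8333^2/(2*32.174) = 0.2390 lbf/ft^2

0.2390 lbf/ft^2


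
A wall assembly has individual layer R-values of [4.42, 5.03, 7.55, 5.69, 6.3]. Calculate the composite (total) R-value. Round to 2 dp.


R_total = 4.42 + 5.03 + 7.55 + 5.69 + 6.3 = 28.99

28.99


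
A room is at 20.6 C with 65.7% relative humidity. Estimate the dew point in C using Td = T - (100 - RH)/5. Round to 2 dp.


Td = 20.6 - (100-65.7)/5 = 13.74 C

13.74 C


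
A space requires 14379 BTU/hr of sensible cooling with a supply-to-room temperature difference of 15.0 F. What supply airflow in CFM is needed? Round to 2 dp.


CFM = 14379 / (1.08 * 15.0) = 887.59

887.59 CFM


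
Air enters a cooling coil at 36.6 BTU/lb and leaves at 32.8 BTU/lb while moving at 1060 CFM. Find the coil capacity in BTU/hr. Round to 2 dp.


Q = 4.5 * 1060 * (36.6 - 32.8) = 18126.00 BTU/hr

18126.00 BTU/hr


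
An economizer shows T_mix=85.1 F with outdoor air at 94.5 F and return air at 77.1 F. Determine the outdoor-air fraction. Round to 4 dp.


frac = (85.1 - 77.1) / (94.5 - 77.1) = 0.4598

0.4598


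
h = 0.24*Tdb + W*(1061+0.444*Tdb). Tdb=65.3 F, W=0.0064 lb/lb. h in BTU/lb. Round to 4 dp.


h = 0.24*65.3 + 0.0064*(1061+0.444*65.3) = 22.6480 BTU/lb

22.6480 BTU/lb


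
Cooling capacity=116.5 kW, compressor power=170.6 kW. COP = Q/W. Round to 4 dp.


COP = 116.5 / 170.6 = 0.6829

0.6829


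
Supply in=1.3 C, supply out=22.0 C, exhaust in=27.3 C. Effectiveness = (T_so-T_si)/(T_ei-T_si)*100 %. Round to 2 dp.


eff = (22.0-1.3)/(27.3-1.3)*100 = 79.62 %

79.62 %


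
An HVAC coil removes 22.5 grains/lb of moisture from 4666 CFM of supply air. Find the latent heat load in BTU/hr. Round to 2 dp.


Q = 0.68 * 4666 * 22.5 = 71389.80 BTU/hr

71389.80 BTU/hr


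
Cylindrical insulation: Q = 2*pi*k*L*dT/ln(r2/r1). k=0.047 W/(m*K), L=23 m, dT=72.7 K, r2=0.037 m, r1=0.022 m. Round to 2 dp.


Q = 2*pi*0.047*23*72.7/ln(0.037/0.022) = 949.82 W

949.82 W


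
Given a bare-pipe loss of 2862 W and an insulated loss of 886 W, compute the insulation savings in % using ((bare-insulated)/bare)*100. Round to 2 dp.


Savings = ((2862-886)/2862)*100 = 69.04 %

69.04 %


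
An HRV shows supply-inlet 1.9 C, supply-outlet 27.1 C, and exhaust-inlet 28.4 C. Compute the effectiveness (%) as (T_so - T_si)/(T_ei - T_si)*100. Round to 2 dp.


eff = (27.1-1.9)/(28.4-1.9)*100 = 95.09 %

95.09 %


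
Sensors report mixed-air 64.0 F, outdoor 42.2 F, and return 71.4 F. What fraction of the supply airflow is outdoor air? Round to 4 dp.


frac = (64.0 - 71.4) / (42.2 - 71.4) = 0.2534

0.2534


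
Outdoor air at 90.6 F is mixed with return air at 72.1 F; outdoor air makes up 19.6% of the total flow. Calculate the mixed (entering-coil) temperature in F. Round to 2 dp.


T_mix = 72.1 + (19.6/100)*(90.6-72.1) = 75.73 F

75.73 F


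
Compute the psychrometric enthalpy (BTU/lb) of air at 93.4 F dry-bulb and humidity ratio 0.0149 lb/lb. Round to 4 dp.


h = 0.24*93.4 + 0.0149*(1061+0.444*93.4) = 38.8428 BTU/lb

38.8428 BTU/lb


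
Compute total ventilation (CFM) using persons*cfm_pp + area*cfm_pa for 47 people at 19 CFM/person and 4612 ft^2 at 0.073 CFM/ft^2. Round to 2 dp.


Total = 47*19 + 4612*0.073 = 1229.68 CFM

1229.68 CFM


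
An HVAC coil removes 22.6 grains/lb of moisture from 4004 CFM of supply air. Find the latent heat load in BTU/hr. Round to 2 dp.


Q = 0.68 * 4004 * 22.6 = 61533.47 BTU/hr

61533.47 BTU/hr


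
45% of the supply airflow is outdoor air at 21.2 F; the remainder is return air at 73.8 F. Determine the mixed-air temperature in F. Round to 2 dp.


T_mix = 0.45*21.2 + 0.55*73.8 = 50.13 F

50.13 F


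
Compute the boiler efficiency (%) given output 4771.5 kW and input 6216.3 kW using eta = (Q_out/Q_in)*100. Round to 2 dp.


eta = (4771.5/6216.3)*100 = 76.76 %

76.76 %


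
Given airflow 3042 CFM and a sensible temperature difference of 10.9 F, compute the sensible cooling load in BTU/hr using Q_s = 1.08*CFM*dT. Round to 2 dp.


Q = 1.08 * 3042 * 10.9 = 35810.42 BTU/hr

35810.42 BTU/hr


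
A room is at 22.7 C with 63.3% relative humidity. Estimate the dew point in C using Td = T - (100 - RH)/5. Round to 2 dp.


Td = 22.7 - (100-63.3)/5 = 15.36 C

15.36 C


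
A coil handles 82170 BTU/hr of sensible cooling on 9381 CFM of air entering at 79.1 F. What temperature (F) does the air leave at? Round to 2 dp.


dT = 82170/(1.08*9381) = 8.1104
T_leave = 79.1 - 8.1104 = 70.99 F

70.99 F


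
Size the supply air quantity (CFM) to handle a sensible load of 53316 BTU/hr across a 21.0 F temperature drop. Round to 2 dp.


CFM = 53316 / (1.08 * 21.0) = 2350.79

2350.79 CFM


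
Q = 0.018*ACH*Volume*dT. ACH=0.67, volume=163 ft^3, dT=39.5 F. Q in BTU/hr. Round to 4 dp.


Q = 0.018 * 0.67 * 163 * 39.5 = 77.6483 BTU/hr

77.6483 BTU/hr


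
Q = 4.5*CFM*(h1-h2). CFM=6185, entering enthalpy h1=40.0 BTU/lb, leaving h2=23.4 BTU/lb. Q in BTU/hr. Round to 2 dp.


Q = 4.5 * 6185 * (40.0 - 23.4) = 462019.50 BTU/hr

462019.50 BTU/hr
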